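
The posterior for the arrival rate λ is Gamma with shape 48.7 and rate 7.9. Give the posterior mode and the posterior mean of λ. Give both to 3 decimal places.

Mode = (α−1)/β = 47.7/7.9 = 6.038.
Mean = α/β = 48.7/7.9 = 6.165.

MAP: 6.038. Posterior mean: 6.165.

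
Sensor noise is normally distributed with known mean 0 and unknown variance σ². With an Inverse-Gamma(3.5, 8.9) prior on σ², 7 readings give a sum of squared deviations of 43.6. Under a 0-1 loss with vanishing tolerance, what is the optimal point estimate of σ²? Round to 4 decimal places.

3.8375

Posterior: Inverse-Gamma(shape = 3.5+7/2 = 7.0, scale = 8.9+43.6/2 = 30.7).
Mode = β/(α+1) = 30.7/8.0 = 3.8375.
Mean = β/(α−1) = 30.7/6.0 = 5.1167.
This is the posterior mode — the MAP estimate.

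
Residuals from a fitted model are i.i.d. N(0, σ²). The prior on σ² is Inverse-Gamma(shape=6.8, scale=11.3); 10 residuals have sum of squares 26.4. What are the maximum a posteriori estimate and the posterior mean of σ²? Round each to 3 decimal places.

MAP: 1.914. Posterior mean: 2.269.

Posterior: Inverse-Gamma(shape = 6.8+10/2 = 11.8, scale = 11.3+26.4/2 = 24.5).
Mode = β/(α+1) = 24.5/12.8 = 1.914.
Mean = β/(α−1) = 24.5/10.8 = 2.269.
The posterior is right-skewed, so the mean exceeds the mode.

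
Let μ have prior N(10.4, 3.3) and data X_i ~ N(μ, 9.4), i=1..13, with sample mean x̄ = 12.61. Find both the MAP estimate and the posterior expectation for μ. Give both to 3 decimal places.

MAP: 12.213. Posterior mean: 12.213.

Posterior for μ is Normal. Precision-weighted mean: (1/3.3·10.4 + 13/9.4·12.61) / (1/3.3 + 13/9.4) = 12.213.
A Normal posterior is symmetric, so mode = mean.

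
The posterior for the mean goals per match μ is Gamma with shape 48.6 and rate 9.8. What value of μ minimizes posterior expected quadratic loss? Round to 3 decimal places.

4.959

Mode = (α−1)/β = 47.6/9.8 = 4.857.
Mean = α/β = 48.6/9.8 = 4.959.
Quadratic loss ⇒ the optimal estimator is the posterior mean.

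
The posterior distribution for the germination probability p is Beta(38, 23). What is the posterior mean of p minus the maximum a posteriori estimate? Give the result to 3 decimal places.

Mode = (38−1)/(38+23−2) = 37/59 = 0.627.
Mean = 38/(38+23) = 38/61 = 0.623.
Difference = 0.623 − 0.627 = -0.004.

-0.004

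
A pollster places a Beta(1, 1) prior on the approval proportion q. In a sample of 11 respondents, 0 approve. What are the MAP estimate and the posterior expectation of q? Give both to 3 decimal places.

MAP = 0.000; posterior mean = 0.077

Posterior: Beta(1+0, 1+11) = Beta(1, 12).
Since α = 1 ≤ 1 and β > 1, the Beta density is monotone decreasing on [0,1]; the mode is at 0.
Mean = 1/(1+12) = 0.077.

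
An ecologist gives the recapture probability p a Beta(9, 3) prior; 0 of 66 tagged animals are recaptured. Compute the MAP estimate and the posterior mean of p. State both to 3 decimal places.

MAP = 0.105; posterior mean = 0.115

Posterior: Beta(9+0, 3+66) = Beta(9, 69).
Mode = (9−1)/(9+69−2) = 8/76 = 0.105.
Mean = 9/(9+69) = 9/78 = 0.115.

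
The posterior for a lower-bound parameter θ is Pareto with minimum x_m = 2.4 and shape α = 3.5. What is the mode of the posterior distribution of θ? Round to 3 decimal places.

The Pareto density is strictly decreasing on [x_m, ∞), so the mode is x_m = 2.400.
Mean = α·x_m/(α−1) = 3.5·2.4/2.5 = 3.360.
This is the posterior mode — the MAP estimate.

2.400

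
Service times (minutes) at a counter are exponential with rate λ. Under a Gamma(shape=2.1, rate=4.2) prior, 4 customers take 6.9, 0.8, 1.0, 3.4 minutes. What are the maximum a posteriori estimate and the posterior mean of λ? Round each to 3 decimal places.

MAP = 0.313; posterior mean = 0.374

Σ times = 12.1. Posterior: Gamma(shape = 2.1+4 = 6.1, rate = 4.2+12.1 = 16.3).
Mode = (α−1)/β = 5.1/16.3 = 0.313.
Mean = α/β = 6.1/16.3 = 0.374.
The mean is pulled above the mode by the posterior's right skew.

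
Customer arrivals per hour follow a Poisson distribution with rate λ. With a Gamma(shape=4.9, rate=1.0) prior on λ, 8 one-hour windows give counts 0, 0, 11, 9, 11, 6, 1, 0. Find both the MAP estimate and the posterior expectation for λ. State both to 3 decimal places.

Σ counts = 38. Posterior: Gamma(shape = 4.9+38 = 42.9, rate = 1.0+8 = 9.0).
Mode = (α−1)/β = 41.9/9.0 = 4.656.
Mean = α/β = 42.9/9.0 = 4.767.

MAP: 4.656. Posterior mean: 4.767.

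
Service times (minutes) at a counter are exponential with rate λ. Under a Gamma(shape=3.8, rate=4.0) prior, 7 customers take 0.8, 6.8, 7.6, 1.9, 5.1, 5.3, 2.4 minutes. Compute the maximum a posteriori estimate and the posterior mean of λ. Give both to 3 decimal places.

MAP = 0.289; posterior mean = 0.319

Σ times = 29.9. Posterior: Gamma(shape = 3.8+7 = 10.8, rate = 4.0+29.9 = 33.9).
Mode = (α−1)/β = 9.8/33.9 = 0.289.
Mean = α/β = 10.8/33.9 = 0.319.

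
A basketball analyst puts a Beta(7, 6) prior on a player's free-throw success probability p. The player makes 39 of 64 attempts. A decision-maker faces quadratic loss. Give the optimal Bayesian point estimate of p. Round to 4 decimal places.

Posterior: Beta(7+39, 6+25) = Beta(46, 31).
Mode = (46−1)/(46+31−2) = 45/75 = 0.6000.
Mean = 46/(46+31) = 46/77 = 0.5974.
Quadratic loss ⇒ the optimal estimator is the posterior mean.

0.5974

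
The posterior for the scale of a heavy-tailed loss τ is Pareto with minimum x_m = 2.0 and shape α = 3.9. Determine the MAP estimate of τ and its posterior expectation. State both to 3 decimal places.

MAP: 2.000. Posterior mean: 2.690.

The Pareto density is strictly decreasing on [x_m, ∞), so the mode is x_m = 2.000.
Mean = α·x_m/(α−1) = 3.9·2.0/2.9 = 2.690.
The mean is pulled above the mode by the posterior's right skew.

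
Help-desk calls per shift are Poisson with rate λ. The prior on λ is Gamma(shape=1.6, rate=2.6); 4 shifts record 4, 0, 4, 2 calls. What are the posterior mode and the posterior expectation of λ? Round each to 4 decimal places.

Σ counts = 10. Posterior: Gamma(shape = 1.6+10 = 11.6, rate = 2.6+4 = 6.6).
Mode = (α−1)/β = 10.6/6.6 = 1.6061.
Mean = α/β = 11.6/6.6 = 1.7576.

MAP = 1.6061, posterior mean = 1.7576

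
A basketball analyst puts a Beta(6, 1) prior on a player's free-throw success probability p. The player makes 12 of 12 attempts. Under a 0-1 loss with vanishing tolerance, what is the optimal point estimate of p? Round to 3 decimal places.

1.000

Posterior: Beta(6+12, 1+0) = Beta(18, 1).
Since β = 1 ≤ 1 and α > 1, the Beta density is monotone increasing on [0,1]; the mode is at 1.
Mean = 18/(18+1) = 0.947.
This is the posterior mode — the MAP estimate.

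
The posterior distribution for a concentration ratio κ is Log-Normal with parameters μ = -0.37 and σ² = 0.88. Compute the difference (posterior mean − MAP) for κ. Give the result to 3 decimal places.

0.786

Mode = exp(μ − σ²) = exp(-1.25) = 0.287.
Mean = exp(μ + σ²/2) = exp(0.070) = 1.073.
Difference = 1.073 − 0.287 = 0.786.
The posterior is right-skewed, so the mean exceeds the mode.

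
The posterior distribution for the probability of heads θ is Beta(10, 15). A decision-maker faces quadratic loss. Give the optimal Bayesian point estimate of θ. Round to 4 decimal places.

0.4000

Mode = (10−1)/(10+15−2) = 9/23 = 0.3913.
Mean = 10/(10+15) = 10/25 = 0.4000.
Quadratic loss ⇒ the optimal estimator is the posterior mean.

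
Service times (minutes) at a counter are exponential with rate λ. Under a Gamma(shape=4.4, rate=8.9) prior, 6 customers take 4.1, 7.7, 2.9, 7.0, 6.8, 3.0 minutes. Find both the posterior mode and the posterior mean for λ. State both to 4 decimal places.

MAP = 0.2327, posterior mean = 0.2574

Σ times = 31.5. Posterior: Gamma(shape = 4.4+6 = 10.4, rate = 8.9+31.5 = 40.4).
Mode = (α−1)/β = 9.4/40.4 = 0.2327.
Mean = α/β = 10.4/40.4 = 0.2574.
Right-skewed posterior ⇒ mode < mean.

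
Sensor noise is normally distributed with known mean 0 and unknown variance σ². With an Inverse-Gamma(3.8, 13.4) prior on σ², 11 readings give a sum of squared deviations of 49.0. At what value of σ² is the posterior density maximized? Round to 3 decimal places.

3.680

Posterior: Inverse-Gamma(shape = 3.8+11/2 = 9.3, scale = 13.4+49.0/2 = 37.9).
Mode = β/(α+1) = 37.9/10.3 = 3.680.
Mean = β/(α−1) = 37.9/8.3 = 4.566.
This is the posterior mode — the MAP estimate.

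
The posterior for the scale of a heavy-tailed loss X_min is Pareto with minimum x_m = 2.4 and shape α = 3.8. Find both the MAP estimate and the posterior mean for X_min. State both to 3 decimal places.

MAP estimate = 2.400, posterior mean = 3.257

The Pareto density is strictly decreasing on [x_m, ∞), so the mode is x_m = 2.400.
Mean = α·x_m/(α−1) = 3.8·2.4/2.8 = 3.257.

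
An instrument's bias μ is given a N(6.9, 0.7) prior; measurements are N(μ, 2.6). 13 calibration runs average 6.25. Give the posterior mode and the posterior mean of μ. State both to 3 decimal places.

posterior mode = 6.394, posterior mean = 6.394

Posterior for μ is Normal. Precision-weighted mean: (1/0.7·6.9 + 13/2.6·6.25) / (1/0.7 + 13/2.6) = 6.394.
A Normal posterior is symmetric, so mode = mean.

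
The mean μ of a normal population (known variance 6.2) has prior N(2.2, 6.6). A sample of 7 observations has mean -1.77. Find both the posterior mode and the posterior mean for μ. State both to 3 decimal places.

Posterior for μ is Normal. Precision-weighted mean: (1/6.6·2.2 + 7/6.2·-1.77) / (1/6.6 + 7/6.2) = -1.300.
A Normal posterior is symmetric, so mode = mean.

MAP = -1.300; posterior mean = -1.300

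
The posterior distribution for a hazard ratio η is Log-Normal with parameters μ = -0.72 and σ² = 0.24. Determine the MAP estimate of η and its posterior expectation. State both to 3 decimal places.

MAP = 0.383; posterior mean = 0.549

Mode = exp(μ − σ²) = exp(-0.96) = 0.383.
Mean = exp(μ + σ²/2) = exp(-0.600) = 0.549.
The posterior is right-skewed, so the mean exceeds the mode.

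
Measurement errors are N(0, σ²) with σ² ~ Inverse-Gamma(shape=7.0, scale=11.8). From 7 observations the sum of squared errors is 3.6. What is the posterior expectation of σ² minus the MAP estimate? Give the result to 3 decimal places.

0.249

Posterior: Inverse-Gamma(shape = 7.0+7/2 = 10.5, scale = 11.8+3.6/2 = 13.6).
Mode = β/(α+1) = 13.6/11.5 = 1.183.
Mean = β/(α−1) = 13.6/9.5 = 1.432.
Difference = 1.432 − 1.183 = 0.249.
The mean is pulled above the mode by the posterior's right skew.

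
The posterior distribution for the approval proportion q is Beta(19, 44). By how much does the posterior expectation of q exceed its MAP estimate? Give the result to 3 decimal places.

Mode = (19−1)/(19+44−2) = 18/61 = 0.295.
Mean = 19/(19+44) = 19/63 = 0.302.
Difference = 0.302 − 0.295 = 0.007.
The posterior is right-skewed, so the mean exceeds the mode.

0.007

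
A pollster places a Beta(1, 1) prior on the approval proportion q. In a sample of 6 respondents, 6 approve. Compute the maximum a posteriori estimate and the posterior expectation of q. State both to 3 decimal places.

maximum a posteriori estimate = 1.000, posterior expectation = 0.875

Posterior: Beta(1+6, 1+0) = Beta(7, 1).
Since β = 1 ≤ 1 and α > 1, the Beta density is monotone increasing on [0,1]; the mode is at 1.
Mean = 7/(7+1) = 0.875.
Mode > mean: the posterior has a left tail.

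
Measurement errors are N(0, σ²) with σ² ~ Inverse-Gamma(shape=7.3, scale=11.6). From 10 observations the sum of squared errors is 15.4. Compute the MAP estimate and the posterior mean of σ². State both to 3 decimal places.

Posterior: Inverse-Gamma(shape = 7.3+10/2 = 12.3, scale = 11.6+15.4/2 = 19.3).
Mode = β/(α+1) = 19.3/13.3 = 1.451.
Mean = β/(α−1) = 19.3/11.3 = 1.708.

MAP estimate = 1.451, posterior mean = 1.708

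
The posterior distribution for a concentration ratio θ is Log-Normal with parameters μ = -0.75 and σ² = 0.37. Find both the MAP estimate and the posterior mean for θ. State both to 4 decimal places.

MAP = 0.3263; posterior mean = 0.5684

Mode = exp(μ − σ²) = exp(-1.12) = 0.3263.
Mean = exp(μ + σ²/2) = exp(-0.565) = 0.5684.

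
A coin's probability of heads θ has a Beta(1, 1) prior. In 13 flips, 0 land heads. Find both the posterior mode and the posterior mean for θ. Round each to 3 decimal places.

Posterior: Beta(1+0, 1+13) = Beta(1, 14).
Since α = 1 ≤ 1 and β > 1, the Beta density is monotone decreasing on [0,1]; the mode is at 0.
Mean = 1/(1+14) = 0.067.
Mean > mode: the posterior has a right tail.

θ_MAP = 0.000, E[θ|data] = 0.067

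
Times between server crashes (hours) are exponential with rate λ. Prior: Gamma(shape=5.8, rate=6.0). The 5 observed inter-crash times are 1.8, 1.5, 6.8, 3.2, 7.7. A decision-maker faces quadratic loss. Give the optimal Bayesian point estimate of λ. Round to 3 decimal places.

0.400

Σ times = 21.0. Posterior: Gamma(shape = 5.8+5 = 10.8, rate = 6.0+21.0 = 27.0).
Mode = (α−1)/β = 9.8/27.0 = 0.363.
Mean = α/β = 10.8/27.0 = 0.400.
Quadratic loss ⇒ the optimal estimator is the posterior mean.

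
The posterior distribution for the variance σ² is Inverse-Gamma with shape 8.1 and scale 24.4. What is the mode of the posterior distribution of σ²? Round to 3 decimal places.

Mode = β/(α+1) = 24.4/9.1 = 2.681.
Mean = β/(α−1) = 24.4/7.1 = 3.437.
This is the posterior mode — the MAP estimate.

2.681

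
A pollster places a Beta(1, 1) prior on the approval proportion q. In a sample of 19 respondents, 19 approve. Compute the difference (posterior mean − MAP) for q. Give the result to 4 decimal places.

Posterior: Beta(1+19, 1+0) = Beta(20, 1).
Since β = 1 ≤ 1 and α > 1, the Beta density is monotone increasing on [0,1]; the mode is at 1.
Mean = 20/(20+1) = 0.9524.
Difference = 0.9524 − 1.0000 = -0.0476.

-0.0476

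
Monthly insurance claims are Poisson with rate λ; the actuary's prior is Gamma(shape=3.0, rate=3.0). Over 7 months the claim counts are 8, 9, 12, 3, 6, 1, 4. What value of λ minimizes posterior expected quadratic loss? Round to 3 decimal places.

Σ counts = 43. Posterior: Gamma(shape = 3.0+43 = 46.0, rate = 3.0+7 = 10.0).
Mode = (α−1)/β = 45.0/10.0 = 4.500.
Mean = α/β = 46.0/10.0 = 4.600.
Quadratic loss ⇒ the optimal estimator is the posterior mean.

4.600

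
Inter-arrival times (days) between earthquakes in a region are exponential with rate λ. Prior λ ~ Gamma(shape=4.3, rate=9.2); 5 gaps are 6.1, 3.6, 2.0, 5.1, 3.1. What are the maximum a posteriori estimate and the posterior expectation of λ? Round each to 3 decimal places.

maximum a posteriori estimate = 0.285, posterior expectation = 0.320

Σ times = 19.9. Posterior: Gamma(shape = 4.3+5 = 9.3, rate = 9.2+19.9 = 29.1).
Mode = (α−1)/β = 8.3/29.1 = 0.285.
Mean = α/β = 9.3/29.1 = 0.320.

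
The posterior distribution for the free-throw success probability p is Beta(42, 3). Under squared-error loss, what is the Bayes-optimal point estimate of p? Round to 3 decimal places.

Mode = (42−1)/(42+3−2) = 41/43 = 0.953.
Mean = 42/(42+3) = 42/45 = 0.933.
Squared-error loss ⇒ the optimal estimator is the posterior mean.

0.933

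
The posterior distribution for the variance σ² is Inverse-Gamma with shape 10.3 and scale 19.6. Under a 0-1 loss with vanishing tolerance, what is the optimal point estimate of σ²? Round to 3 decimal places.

Mode = β/(α+1) = 19.6/11.3 = 1.735.
Mean = β/(α−1) = 19.6/9.3 = 2.108.
This is the posterior mode — the MAP estimate.

1.735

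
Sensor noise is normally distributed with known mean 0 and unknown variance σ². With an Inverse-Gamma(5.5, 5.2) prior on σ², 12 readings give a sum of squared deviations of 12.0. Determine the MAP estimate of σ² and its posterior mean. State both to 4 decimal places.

Posterior: Inverse-Gamma(shape = 5.5+12/2 = 11.5, scale = 5.2+12.0/2 = 11.2).
Mode = β/(α+1) = 11.2/12.5 = 0.8960.
Mean = β/(α−1) = 11.2/10.5 = 1.0667.
Mean > mode: the posterior has a right tail.

MAP: 0.8960. Posterior mean: 1.0667.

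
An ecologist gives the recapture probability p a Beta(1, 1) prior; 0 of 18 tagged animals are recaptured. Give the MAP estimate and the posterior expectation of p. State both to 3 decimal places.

Posterior: Beta(1+0, 1+18) = Beta(1, 19).
Since α = 1 ≤ 1 and β > 1, the Beta density is monotone decreasing on [0,1]; the mode is at 0.
Mean = 1/(1+19) = 0.050.

MAP = 0.000, posterior mean = 0.050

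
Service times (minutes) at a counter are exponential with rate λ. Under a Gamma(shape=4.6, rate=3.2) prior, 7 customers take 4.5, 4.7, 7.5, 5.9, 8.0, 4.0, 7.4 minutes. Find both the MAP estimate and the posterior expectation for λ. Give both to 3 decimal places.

Σ times = 42.0. Posterior: Gamma(shape = 4.6+7 = 11.6, rate = 3.2+42.0 = 45.2).
Mode = (α−1)/β = 10.6/45.2 = 0.235.
Mean = α/β = 11.6/45.2 = 0.257.

MAP = 0.235; posterior mean = 0.257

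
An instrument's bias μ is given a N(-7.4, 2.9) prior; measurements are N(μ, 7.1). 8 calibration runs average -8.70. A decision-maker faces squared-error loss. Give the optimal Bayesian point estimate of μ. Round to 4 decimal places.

-8.3954

Posterior for μ is Normal. Precision-weighted mean: (1/2.9·-7.4 + 8/7.1·-8.70) / (1/2.9 + 8/7.1) = -8.3954.
A Normal posterior is symmetric, so mode = mean.
Squared-error loss ⇒ the optimal estimator is the posterior mean.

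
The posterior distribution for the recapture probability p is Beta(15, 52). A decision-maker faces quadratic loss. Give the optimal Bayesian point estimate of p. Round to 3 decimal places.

Mode = (15−1)/(15+52−2) = 14/65 = 0.215.
Mean = 15/(15+52) = 15/67 = 0.224.
Quadratic loss ⇒ the optimal estimator is the posterior mean.

0.224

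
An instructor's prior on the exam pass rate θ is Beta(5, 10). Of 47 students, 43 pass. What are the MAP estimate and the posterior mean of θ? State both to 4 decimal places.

MAP: 0.7833. Posterior mean: 0.7742.

Posterior: Beta(5+43, 10+4) = Beta(48, 14).
Mode = (48−1)/(48+14−2) = 47/60 = 0.7833.
Mean = 48/(48+14) = 48/62 = 0.7742.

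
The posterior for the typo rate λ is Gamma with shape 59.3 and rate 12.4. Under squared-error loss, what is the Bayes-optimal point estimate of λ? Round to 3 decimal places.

Mode = (α−1)/β = 58.3/12.4 = 4.702.
Mean = α/β = 59.3/12.4 = 4.782.
Squared-error loss ⇒ the optimal estimator is the posterior mean.

4.782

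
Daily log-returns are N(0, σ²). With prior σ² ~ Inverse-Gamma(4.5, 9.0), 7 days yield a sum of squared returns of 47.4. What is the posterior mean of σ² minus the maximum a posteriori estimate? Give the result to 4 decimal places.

1.0381

Posterior: Inverse-Gamma(shape = 4.5+7/2 = 8.0, scale = 9.0+47.4/2 = 32.7).
Mode = β/(α+1) = 32.7/9.0 = 3.6333.
Mean = β/(α−1) = 32.7/7.0 = 4.6714.
Difference = 4.6714 − 3.6333 = 1.0381.
Mean > mode: the posterior has a right tail.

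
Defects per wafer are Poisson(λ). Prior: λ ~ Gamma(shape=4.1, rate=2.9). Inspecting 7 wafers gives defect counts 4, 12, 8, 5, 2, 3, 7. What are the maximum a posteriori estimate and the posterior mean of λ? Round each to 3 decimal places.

MAP = 4.455, posterior mean = 4.556

Σ counts = 41. Posterior: Gamma(shape = 4.1+41 = 45.1, rate = 2.9+7 = 9.9).
Mode = (α−1)/β = 44.1/9.9 = 4.455.
Mean = α/β = 45.1/9.9 = 4.556.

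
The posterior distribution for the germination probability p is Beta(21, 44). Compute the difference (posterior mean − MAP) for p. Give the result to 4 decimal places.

0.0056

Mode = (21−1)/(21+44−2) = 20/63 = 0.3175.
Mean = 21/(21+44) = 21/65 = 0.3231.
Difference = 0.3231 − 0.3175 = 0.0056.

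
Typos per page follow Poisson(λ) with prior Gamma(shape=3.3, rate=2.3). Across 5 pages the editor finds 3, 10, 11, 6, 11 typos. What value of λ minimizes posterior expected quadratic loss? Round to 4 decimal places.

Σ counts = 41. Posterior: Gamma(shape = 3.3+41 = 44.3, rate = 2.3+5 = 7.3).
Mode = (α−1)/β = 43.3/7.3 = 5.9315.
Mean = α/β = 44.3/7.3 = 6.0685.
Quadratic loss ⇒ the optimal estimator is the posterior mean.

6.0685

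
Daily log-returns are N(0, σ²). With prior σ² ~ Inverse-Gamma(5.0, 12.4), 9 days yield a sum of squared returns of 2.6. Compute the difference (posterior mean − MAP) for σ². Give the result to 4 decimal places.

0.3070

Posterior: Inverse-Gamma(shape = 5.0+9/2 = 9.5, scale = 12.4+2.6/2 = 13.7).
Mode = β/(α+1) = 13.7/10.5 = 1.3048.
Mean = β/(α−1) = 13.7/8.5 = 1.6118.
Difference = 1.6118 − 1.3048 = 0.3070.
Right-skewed posterior ⇒ mode < mean.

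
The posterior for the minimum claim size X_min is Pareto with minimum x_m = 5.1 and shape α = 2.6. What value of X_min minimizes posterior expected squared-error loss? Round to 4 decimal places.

The Pareto density is strictly decreasing on [x_m, ∞), so the mode is x_m = 5.1000.
Mean = α·x_m/(α−1) = 2.6·5.1/1.6 = 8.2875.
Squared-error loss ⇒ the optimal estimator is the posterior mean.

8.2875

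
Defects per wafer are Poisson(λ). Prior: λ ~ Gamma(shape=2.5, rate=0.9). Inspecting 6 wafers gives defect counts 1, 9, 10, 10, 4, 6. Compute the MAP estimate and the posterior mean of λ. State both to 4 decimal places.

λ_MAP = 6.0145, E[λ|data] = 6.1594

Σ counts = 40. Posterior: Gamma(shape = 2.5+40 = 42.5, rate = 0.9+6 = 6.9).
Mode = (α−1)/β = 41.5/6.9 = 6.0145.
Mean = α/β = 42.5/6.9 = 6.1594.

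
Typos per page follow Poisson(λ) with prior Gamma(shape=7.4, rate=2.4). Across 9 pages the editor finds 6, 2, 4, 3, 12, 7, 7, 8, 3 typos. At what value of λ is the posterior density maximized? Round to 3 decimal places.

5.123

Σ counts = 52. Posterior: Gamma(shape = 7.4+52 = 59.4, rate = 2.4+9 = 11.4).
Mode = (α−1)/β = 58.4/11.4 = 5.123.
Mean = α/β = 59.4/11.4 = 5.211.
This is the posterior mode — the MAP estimate.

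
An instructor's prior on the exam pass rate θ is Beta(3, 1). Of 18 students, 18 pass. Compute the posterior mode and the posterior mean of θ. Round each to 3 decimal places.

θ_MAP = 1.000, E[θ|data] = 0.955

Posterior: Beta(3+18, 1+0) = Beta(21, 1).
Since β = 1 ≤ 1 and α > 1, the Beta density is monotone increasing on [0,1]; the mode is at 1.
Mean = 21/(21+1) = 0.955.
Mode > mean: the posterior has a left tail.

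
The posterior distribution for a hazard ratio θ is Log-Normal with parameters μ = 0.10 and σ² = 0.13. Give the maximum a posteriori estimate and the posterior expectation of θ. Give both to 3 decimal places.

maximum a posteriori estimate = 0.970, posterior expectation = 1.179

Mode = exp(μ − σ²) = exp(-0.03) = 0.970.
Mean = exp(μ + σ²/2) = exp(0.165) = 1.179.
The mean is pulled above the mode by the posterior's right skew.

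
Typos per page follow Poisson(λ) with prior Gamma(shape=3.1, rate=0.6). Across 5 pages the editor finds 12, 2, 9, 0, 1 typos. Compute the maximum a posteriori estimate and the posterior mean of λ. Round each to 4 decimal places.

λ_MAP = 4.6607, E[λ|data] = 4.8393

Σ counts = 24. Posterior: Gamma(shape = 3.1+24 = 27.1, rate = 0.6+5 = 5.6).
Mode = (α−1)/β = 26.1/5.6 = 4.6607.
Mean = α/β = 27.1/5.6 = 4.8393.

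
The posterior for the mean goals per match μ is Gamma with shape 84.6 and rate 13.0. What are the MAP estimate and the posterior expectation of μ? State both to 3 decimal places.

Mode = (α−1)/β = 83.6/13.0 = 6.431.
Mean = α/β = 84.6/13.0 = 6.508.
Right-skewed posterior ⇒ mode < mean.

MAP = 6.431; posterior mean = 6.508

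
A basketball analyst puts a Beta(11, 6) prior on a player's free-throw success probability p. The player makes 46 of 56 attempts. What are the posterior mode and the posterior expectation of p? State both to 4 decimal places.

posterior mode = 0.7887, posterior expectation = 0.7808

Posterior: Beta(11+46, 6+10) = Beta(57, 16).
Mode = (57−1)/(57+16−2) = 56/71 = 0.7887.
Mean = 57/(57+16) = 57/73 = 0.7808.
Left-skewed posterior ⇒ mean < mode.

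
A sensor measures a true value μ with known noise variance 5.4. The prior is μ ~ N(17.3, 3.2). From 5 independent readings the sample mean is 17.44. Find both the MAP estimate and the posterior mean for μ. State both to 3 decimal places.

Posterior for μ is Normal. Precision-weighted mean: (1/3.2·17.3 + 5/5.4·17.44) / (1/3.2 + 5/5.4) = 17.405.
A Normal posterior is symmetric, so mode = mean.

MAP = 17.405; posterior mean = 17.405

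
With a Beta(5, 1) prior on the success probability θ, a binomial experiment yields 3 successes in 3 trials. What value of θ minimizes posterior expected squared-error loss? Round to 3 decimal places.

0.889

Posterior: Beta(5+3, 1+0) = Beta(8, 1).
Since β = 1 ≤ 1 and α > 1, the Beta density is monotone increasing on [0,1]; the mode is at 1.
Mean = 8/(8+1) = 0.889.
Squared-error loss ⇒ the optimal estimator is the posterior mean.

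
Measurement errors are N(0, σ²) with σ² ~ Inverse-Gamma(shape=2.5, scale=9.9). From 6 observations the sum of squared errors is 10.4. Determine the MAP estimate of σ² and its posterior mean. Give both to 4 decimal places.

Posterior: Inverse-Gamma(shape = 2.5+6/2 = 5.5, scale = 9.9+10.4/2 = 15.1).
Mode = β/(α+1) = 15.1/6.5 = 2.3231.
Mean = β/(α−1) = 15.1/4.5 = 3.3556.
Mean > mode: the posterior has a right tail.

MAP estimate = 2.3231, posterior mean = 3.3556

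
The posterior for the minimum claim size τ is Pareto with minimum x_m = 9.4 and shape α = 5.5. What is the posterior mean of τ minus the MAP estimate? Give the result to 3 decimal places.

The Pareto density is strictly decreasing on [x_m, ∞), so the mode is x_m = 9.400.
Mean = α·x_m/(α−1) = 5.5·9.4/4.5 = 11.489.
Difference = 11.489 − 9.400 = 2.089.

2.089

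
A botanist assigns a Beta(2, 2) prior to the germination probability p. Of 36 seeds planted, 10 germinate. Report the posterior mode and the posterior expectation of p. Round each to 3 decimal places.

Posterior: Beta(2+10, 2+26) = Beta(12, 28).
Mode = (12−1)/(12+28−2) = 11/38 = 0.289.
Mean = 12/(12+28) = 12/40 = 0.300.

p_MAP = 0.289, E[p|data] = 0.300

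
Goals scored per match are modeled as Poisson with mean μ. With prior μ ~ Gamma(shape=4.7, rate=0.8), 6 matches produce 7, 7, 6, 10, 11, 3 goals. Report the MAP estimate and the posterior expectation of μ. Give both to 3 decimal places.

Σ counts = 44. Posterior: Gamma(shape = 4.7+44 = 48.7, rate = 0.8+6 = 6.8).
Mode = (α−1)/β = 47.7/6.8 = 7.015.
Mean = α/β = 48.7/6.8 = 7.162.

MAP = 7.015, posterior mean = 7.162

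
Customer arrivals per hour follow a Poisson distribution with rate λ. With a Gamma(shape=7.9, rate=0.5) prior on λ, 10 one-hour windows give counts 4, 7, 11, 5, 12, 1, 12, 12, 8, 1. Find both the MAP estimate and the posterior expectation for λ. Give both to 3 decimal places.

λ_MAP = 7.610, E[λ|data] = 7.705

Σ counts = 73. Posterior: Gamma(shape = 7.9+73 = 80.9, rate = 0.5+10 = 10.5).
Mode = (α−1)/β = 79.9/10.5 = 7.610.
Mean = α/β = 80.9/10.5 = 7.705.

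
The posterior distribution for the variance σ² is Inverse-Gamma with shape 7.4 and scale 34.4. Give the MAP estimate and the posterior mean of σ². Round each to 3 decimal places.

Mode = β/(α+1) = 34.4/8.4 = 4.095.
Mean = β/(α−1) = 34.4/6.4 = 5.375.
The mean is pulled above the mode by the posterior's right skew.

MAP estimate = 4.095, posterior mean = 5.375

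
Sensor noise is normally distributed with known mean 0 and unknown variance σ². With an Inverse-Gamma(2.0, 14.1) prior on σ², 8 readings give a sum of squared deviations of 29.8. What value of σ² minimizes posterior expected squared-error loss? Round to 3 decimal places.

5.800

Posterior: Inverse-Gamma(shape = 2.0+8/2 = 6.0, scale = 14.1+29.8/2 = 29.0).
Mode = β/(α+1) = 29.0/7.0 = 4.143.
Mean = β/(α−1) = 29.0/5.0 = 5.800.
Squared-error loss ⇒ the optimal estimator is the posterior mean.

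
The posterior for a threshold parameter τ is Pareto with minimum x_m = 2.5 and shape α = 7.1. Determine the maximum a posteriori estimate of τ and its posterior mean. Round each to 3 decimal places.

MAP = 2.500, posterior mean = 2.910

The Pareto density is strictly decreasing on [x_m, ∞), so the mode is x_m = 2.500.
Mean = α·x_m/(α−1) = 7.1·2.5/6.1 = 2.910.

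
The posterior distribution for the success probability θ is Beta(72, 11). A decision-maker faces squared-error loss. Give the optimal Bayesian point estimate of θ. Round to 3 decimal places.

0.867

Mode = (72−1)/(72+11−2) = 71/81 = 0.877.
Mean = 72/(72+11) = 72/83 = 0.867.
Squared-error loss ⇒ the optimal estimator is the posterior mean.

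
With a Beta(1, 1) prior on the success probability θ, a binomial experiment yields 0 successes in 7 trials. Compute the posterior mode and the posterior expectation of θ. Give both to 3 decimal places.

posterior mode = 0.000, posterior expectation = 0.111

Posterior: Beta(1+0, 1+7) = Beta(1, 8).
Since α = 1 ≤ 1 and β > 1, the Beta density is monotone decreasing on [0,1]; the mode is at 0.
Mean = 1/(1+8) = 0.111.
Right-skewed posterior ⇒ mode < mean.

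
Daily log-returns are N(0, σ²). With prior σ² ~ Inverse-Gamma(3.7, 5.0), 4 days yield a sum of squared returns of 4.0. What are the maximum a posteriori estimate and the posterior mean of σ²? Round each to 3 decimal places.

Posterior: Inverse-Gamma(shape = 3.7+4/2 = 5.7, scale = 5.0+4.0/2 = 7.0).
Mode = β/(α+1) = 7.0/6.7 = 1.045.
Mean = β/(α−1) = 7.0/4.7 = 1.489.
Right-skewed posterior ⇒ mode < mean.

MAP = 1.045; posterior mean = 1.489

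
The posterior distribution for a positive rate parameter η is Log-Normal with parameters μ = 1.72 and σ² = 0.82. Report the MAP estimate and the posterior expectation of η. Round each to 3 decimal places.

η_MAP = 2.460, E[η|data] = 8.415

Mode = exp(μ − σ²) = exp(0.90) = 2.460.
Mean = exp(μ + σ²/2) = exp(2.130) = 8.415.
Right-skewed posterior ⇒ mode < mean.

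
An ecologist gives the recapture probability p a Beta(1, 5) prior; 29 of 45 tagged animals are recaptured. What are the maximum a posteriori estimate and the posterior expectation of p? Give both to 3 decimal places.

MAP = 0.592, posterior mean = 0.588

Posterior: Beta(1+29, 5+16) = Beta(30, 21).
Mode = (30−1)/(30+21−2) = 29/49 = 0.592.
Mean = 30/(30+21) = 30/51 = 0.588.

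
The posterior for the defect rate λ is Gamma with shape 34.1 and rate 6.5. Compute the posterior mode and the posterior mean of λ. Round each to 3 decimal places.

MAP = 5.092; posterior mean = 5.246

Mode = (α−1)/β = 33.1/6.5 = 5.092.
Mean = α/β = 34.1/6.5 = 5.246.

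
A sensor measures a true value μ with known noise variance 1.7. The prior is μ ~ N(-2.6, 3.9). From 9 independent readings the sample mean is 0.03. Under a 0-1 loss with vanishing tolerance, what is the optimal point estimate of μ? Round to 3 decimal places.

-0.091

Posterior for μ is Normal. Precision-weighted mean: (1/3.9·-2.6 + 9/1.7·0.03) / (1/3.9 + 9/1.7) = -0.091.
A Normal posterior is symmetric, so mode = mean.
This is the posterior mode — the MAP estimate.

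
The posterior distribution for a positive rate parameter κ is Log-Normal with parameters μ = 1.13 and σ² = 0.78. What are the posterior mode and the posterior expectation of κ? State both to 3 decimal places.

MAP = 1.419; posterior mean = 4.572

Mode = exp(μ − σ²) = exp(0.35) = 1.419.
Mean = exp(μ + σ²/2) = exp(1.520) = 4.572.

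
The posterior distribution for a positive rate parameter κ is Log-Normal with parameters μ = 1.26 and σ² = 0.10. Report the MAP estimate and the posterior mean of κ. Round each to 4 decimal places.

MAP = 3.1899, posterior mean = 3.7062

Mode = exp(μ − σ²) = exp(1.16) = 3.1899.
Mean = exp(μ + σ²/2) = exp(1.310) = 3.7062.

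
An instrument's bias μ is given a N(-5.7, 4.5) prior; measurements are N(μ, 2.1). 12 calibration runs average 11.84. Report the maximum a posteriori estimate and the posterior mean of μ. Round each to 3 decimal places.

maximum a posteriori estimate = 11.183, posterior mean = 11.183

Posterior for μ is Normal. Precision-weighted mean: (1/4.5·-5.7 + 12/2.1·11.84) / (1/4.5 + 12/2.1) = 11.183.
A Normal posterior is symmetric, so mode = mean.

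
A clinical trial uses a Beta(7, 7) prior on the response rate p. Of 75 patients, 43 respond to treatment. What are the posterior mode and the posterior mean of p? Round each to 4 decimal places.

Posterior: Beta(7+43, 7+32) = Beta(50, 39).
Mode = (50−1)/(50+39−2) = 49/87 = 0.5632.
Mean = 50/(50+39) = 50/89 = 0.5618.

posterior mode = 0.5632, posterior mean = 0.5618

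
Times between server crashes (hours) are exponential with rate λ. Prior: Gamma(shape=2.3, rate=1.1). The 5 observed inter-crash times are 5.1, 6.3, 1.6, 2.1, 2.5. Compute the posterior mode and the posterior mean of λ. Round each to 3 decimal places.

MAP = 0.337, posterior mean = 0.390

Σ times = 17.6. Posterior: Gamma(shape = 2.3+5 = 7.3, rate = 1.1+17.6 = 18.7).
Mode = (α−1)/β = 6.3/18.7 = 0.337.
Mean = α/β = 7.3/18.7 = 0.390.
Mean > mode: the posterior has a right tail.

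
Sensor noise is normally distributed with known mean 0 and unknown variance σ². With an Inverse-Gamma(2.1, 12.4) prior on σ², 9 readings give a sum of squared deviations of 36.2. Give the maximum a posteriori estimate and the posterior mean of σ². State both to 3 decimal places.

Posterior: Inverse-Gamma(shape = 2.1+9/2 = 6.6, scale = 12.4+36.2/2 = 30.5).
Mode = β/(α+1) = 30.5/7.6 = 4.013.
Mean = β/(α−1) = 30.5/5.6 = 5.446.

MAP = 4.013; posterior mean = 5.446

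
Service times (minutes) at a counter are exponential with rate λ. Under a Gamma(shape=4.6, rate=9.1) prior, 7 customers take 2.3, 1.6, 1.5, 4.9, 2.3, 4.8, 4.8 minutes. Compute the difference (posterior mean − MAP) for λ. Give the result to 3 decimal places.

Σ times = 22.2. Posterior: Gamma(shape = 4.6+7 = 11.6, rate = 9.1+22.2 = 31.3).
Mode = (α−1)/β = 10.6/31.3 = 0.339.
Mean = α/β = 11.6/31.3 = 0.371.
Difference = 0.371 − 0.339 = 0.032.

0.032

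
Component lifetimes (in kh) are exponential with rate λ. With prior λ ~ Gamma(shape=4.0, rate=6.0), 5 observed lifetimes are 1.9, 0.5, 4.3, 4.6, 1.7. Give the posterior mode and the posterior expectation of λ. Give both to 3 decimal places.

Σ times = 13.0. Posterior: Gamma(shape = 4.0+5 = 9.0, rate = 6.0+13.0 = 19.0).
Mode = (α−1)/β = 8.0/19.0 = 0.421.
Mean = α/β = 9.0/19.0 = 0.474.
The posterior is right-skewed, so the mean exceeds the mode.

MAP = 0.421, posterior mean = 0.474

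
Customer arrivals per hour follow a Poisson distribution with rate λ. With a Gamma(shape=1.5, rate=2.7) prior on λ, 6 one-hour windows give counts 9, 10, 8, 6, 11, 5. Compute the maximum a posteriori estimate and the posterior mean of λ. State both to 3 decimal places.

MAP = 5.690, posterior mean = 5.805

Σ counts = 49. Posterior: Gamma(shape = 1.5+49 = 50.5, rate = 2.7+6 = 8.7).
Mode = (α−1)/β = 49.5/8.7 = 5.690.
Mean = α/β = 50.5/8.7 = 5.805.
Right-skewed posterior ⇒ mode < mean.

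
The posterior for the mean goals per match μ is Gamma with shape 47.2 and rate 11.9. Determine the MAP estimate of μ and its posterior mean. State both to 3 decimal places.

MAP: 3.882. Posterior mean: 3.966.

Mode = (α−1)/β = 46.2/11.9 = 3.882.
Mean = α/β = 47.2/11.9 = 3.966.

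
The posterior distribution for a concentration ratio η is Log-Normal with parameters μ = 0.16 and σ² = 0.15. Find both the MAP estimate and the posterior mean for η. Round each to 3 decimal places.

Mode = exp(μ − σ²) = exp(0.01) = 1.010.
Mean = exp(μ + σ²/2) = exp(0.235) = 1.265.

η_MAP = 1.010, E[η|data] = 1.265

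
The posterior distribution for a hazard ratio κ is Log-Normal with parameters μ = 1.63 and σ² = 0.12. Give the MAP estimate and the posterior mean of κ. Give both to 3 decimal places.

Mode = exp(μ − σ²) = exp(1.51) = 4.527.
Mean = exp(μ + σ²/2) = exp(1.690) = 5.419.
Mean > mode: the posterior has a right tail.

κ_MAP = 4.527, E[κ|data] = 5.419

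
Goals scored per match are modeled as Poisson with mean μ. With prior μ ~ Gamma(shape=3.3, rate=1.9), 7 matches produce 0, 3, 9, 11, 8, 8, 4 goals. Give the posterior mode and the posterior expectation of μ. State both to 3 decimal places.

Σ counts = 43. Posterior: Gamma(shape = 3.3+43 = 46.3, rate = 1.9+7 = 8.9).
Mode = (α−1)/β = 45.3/8.9 = 5.090.
Mean = α/β = 46.3/8.9 = 5.202.
The mean is pulled above the mode by the posterior's right skew.

μ_MAP = 5.090, E[μ|data] = 5.202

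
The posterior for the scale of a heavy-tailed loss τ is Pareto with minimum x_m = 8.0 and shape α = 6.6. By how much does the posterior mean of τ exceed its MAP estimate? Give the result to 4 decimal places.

1.4286

The Pareto density is strictly decreasing on [x_m, ∞), so the mode is x_m = 8.0000.
Mean = α·x_m/(α−1) = 6.6·8.0/5.6 = 9.4286.
Difference = 9.4286 − 8.0000 = 1.4286.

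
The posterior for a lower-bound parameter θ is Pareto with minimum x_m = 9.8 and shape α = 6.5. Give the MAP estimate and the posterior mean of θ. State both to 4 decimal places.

The Pareto density is strictly decreasing on [x_m, ∞), so the mode is x_m = 9.8000.
Mean = α·x_m/(α−1) = 6.5·9.8/5.5 = 11.5818.
The mean is pulled above the mode by the posterior's right skew.

MAP: 9.8000. Posterior mean: 11.5818.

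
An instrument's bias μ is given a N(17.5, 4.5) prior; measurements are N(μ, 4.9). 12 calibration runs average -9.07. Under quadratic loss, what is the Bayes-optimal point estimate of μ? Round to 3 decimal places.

Posterior for μ is Normal. Precision-weighted mean: (1/4.5·17.5 + 12/4.9·-9.07) / (1/4.5 + 12/4.9) = -6.860.
A Normal posterior is symmetric, so mode = mean.
Quadratic loss ⇒ the optimal estimator is the posterior mean.

-6.860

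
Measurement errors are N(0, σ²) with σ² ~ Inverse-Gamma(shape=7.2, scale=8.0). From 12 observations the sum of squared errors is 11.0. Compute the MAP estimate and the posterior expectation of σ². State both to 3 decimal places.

Posterior: Inverse-Gamma(shape = 7.2+12/2 = 13.2, scale = 8.0+11.0/2 = 13.5).
Mode = β/(α+1) = 13.5/14.2 = 0.951.
Mean = β/(α−1) = 13.5/12.2 = 1.107.
The posterior is right-skewed, so the mean exceeds the mode.

σ²_MAP = 0.951, E[σ²|data] = 1.107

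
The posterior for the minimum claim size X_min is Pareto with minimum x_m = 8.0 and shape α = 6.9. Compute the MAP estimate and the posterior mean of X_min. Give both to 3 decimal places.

The Pareto density is strictly decreasing on [x_m, ∞), so the mode is x_m = 8.000.
Mean = α·x_m/(α−1) = 6.9·8.0/5.9 = 9.356.

MAP estimate = 8.000, posterior mean = 9.356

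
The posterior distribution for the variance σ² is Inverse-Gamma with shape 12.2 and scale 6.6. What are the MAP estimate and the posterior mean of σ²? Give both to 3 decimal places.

Mode = β/(α+1) = 6.6/13.2 = 0.500.
Mean = β/(α−1) = 6.6/11.2 = 0.589.
Mean > mode: the posterior has a right tail.

σ²_MAP = 0.500, E[σ²|data] = 0.589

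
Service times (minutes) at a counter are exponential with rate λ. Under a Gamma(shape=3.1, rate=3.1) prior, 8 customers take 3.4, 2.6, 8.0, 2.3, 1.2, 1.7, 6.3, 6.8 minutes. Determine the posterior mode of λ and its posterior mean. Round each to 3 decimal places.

λ_MAP = 0.285, E[λ|data] = 0.314

Σ times = 32.3. Posterior: Gamma(shape = 3.1+8 = 11.1, rate = 3.1+32.3 = 35.4).
Mode = (α−1)/β = 10.1/35.4 = 0.285.
Mean = α/β = 11.1/35.4 = 0.314.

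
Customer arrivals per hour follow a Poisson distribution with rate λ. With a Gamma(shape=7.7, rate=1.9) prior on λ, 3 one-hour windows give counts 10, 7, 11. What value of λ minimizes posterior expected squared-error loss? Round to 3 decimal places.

Σ counts = 28. Posterior: Gamma(shape = 7.7+28 = 35.7, rate = 1.9+3 = 4.9).
Mode = (α−1)/β = 34.7/4.9 = 7.082.
Mean = α/β = 35.7/4.9 = 7.286.
Squared-error loss ⇒ the optimal estimator is the posterior mean.

7.286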